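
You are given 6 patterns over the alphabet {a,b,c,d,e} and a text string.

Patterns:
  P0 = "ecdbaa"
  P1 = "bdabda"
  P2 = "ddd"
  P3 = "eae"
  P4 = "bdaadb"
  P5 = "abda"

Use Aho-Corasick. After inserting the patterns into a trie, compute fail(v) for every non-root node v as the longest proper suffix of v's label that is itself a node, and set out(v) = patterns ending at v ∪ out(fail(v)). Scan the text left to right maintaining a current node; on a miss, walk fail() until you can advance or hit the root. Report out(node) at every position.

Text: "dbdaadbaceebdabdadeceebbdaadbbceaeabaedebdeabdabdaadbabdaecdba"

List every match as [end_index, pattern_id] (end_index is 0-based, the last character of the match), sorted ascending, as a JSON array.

Construct AC machine:
Trie nodes:
  n0 'ε': a→21 b→7 d→13 e→1
  n1 'e': a→16 c→2
  n2 'ec': d→3
  n3 'ecd': b→4
  n4 'ecdb': a→5
  n5 'ecdba': a→6
  n6 'ecdbaa': ·  ←P0
  n7 'b': d→8
  n8 'bd': a→9
  n9 'bda': a→18 b→10
  n10 'bdab': d→11
  n11 'bdabd': a→12
  n12 'bdabda': ·  ←P1
  n13 'd': d→14
  n14 'dd': d→15
  n15 'ddd': ·  ←P2
  n16 'ea': e→17
  n17 'eae': ·  ←P3
  n18 'bdaa': d→19
  n19 'bdaad': b→20
  n20 'bdaadb': ·  ←P4
  n21 'a': b→22
  n22 'ab': d→23
  n23 'abd': a→24
  n24 'abda': ·  ←P5

Failure links (BFS by depth):
  n1('e'): parent n0 fail=0; on 'e' 0 → fail=0;  out ∅∪∅=∅
  n7('b'): parent n0 fail=0; on 'b' 0 → fail=0;  out ∅∪∅=∅
  n13('d'): parent n0 fail=0; on 'd' 0 → fail=0;  out ∅∪∅=∅
  n21('a'): parent n0 fail=0; on 'a' 0 → fail=0;  out ∅∪∅=∅
  n2('ec'): parent n1 fail=0; on 'c' 0 → fail=0;  out ∅∪∅=∅
  n8('bd'): parent n7 fail=0; on 'd' 0 → fail=13;  out ∅∪∅=∅
  n14('dd'): parent n13 fail=0; on 'd' 0 → fail=13;  out ∅∪∅=∅
  n16('ea'): parent n1 fail=0; on 'a' 0 → fail=21;  out ∅∪∅=∅
  n22('ab'): parent n21 fail=0; on 'b' 0 → fail=7;  out ∅∪∅=∅
  n3('ecd'): parent n2 fail=0; on 'd' 0 → fail=13;  out ∅∪∅=∅
  n9('bda'): parent n8 fail=13; on 'a' 13→0 → fail=21;  out ∅∪∅=∅
  n15('ddd'): parent n14 fail=13; on 'd' 13 → fail=14;  out {2}∪∅={2}
  n17('eae'): parent n16 fail=21; on 'e' 21→0 → fail=1;  out {3}∪∅={3}
  n23('abd'): parent n22 fail=7; on 'd' 7 → fail=8;  out ∅∪∅=∅
  n4('ecdb'): parent n3 fail=13; on 'b' 13→0 → fail=7;  out ∅∪∅=∅
  n10('bdab'): parent n9 fail=21; on 'b' 21 → fail=22;  out ∅∪∅=∅
  n18('bdaa'): parent n9 fail=21; on 'a' 21→0 → fail=21;  out ∅∪∅=∅
  n24('abda'): parent n23 fail=8; on 'a' 8 → fail=9;  out {5}∪∅={5}
  n5('ecdba'): parent n4 fail=7; on 'a' 7→0 → fail=21;  out ∅∪∅=∅
  n11('bdabd'): parent n10 fail=22; on 'd' 22 → fail=23;  out ∅∪∅=∅
  n19('bdaad'): parent n18 fail=21; on 'd' 21→0 → fail=13;  out ∅∪∅=∅
  n6('ecdbaa'): parent n5 fail=21; on 'a' 21→0 → fail=21;  out {0}∪∅={0}
  n12('bdabda'): parent n11 fail=23; on 'a' 23 → fail=24;  out {1}∪{5}={1,5}
  n20('bdaadb'): parent n19 fail=13; on 'b' 13→0 → fail=7;  out {4}∪∅={4}

Text stream:
[0] read 'd'  n0⇒n13
[1] read 'b'  n13⇒n7 ·f
[2] read 'd'  n7⇒n8
[3] read 'a'  n8⇒n9
[4] read 'a'  n9⇒n18
[5] read 'd'  n18⇒n19
[6] read 'b'  n19⇒n20  emit P4@[1:6]
[7] read 'a'  n20⇒n21 ·f
[8] read 'c'  n21⇒n0 ·f
[9] read 'e'  n0⇒n1
[10] read 'e'  n1⇒n1 ·f
[11] read 'b'  n1⇒n7 ·f
[12] read 'd'  n7⇒n8
[13] read 'a'  n8⇒n9
[14] read 'b'  n9⇒n10
[15] read 'd'  n10⇒n11
[16] read 'a'  n11⇒n12  emit P1@[11:16],P5@[13:16]
[17] read 'd'  n12⇒n13 ·f
[18] read 'e'  n13⇒n1 ·f
[19] read 'c'  n1⇒n2
[20] read 'e'  n2⇒n1 ·f
[21] read 'e'  n1⇒n1 ·f
[22] read 'b'  n1⇒n7 ·f
[23] read 'b'  n7⇒n7 ·f
[24] read 'd'  n7⇒n8
[25] read 'a'  n8⇒n9
[26] read 'a'  n9⇒n18
[27] read 'd'  n18⇒n19
[28] read 'b'  n19⇒n20  emit P4@[23:28]
[29] read 'b'  n20⇒n7 ·f
[30] read 'c'  n7⇒n0 ·f
[31] read 'e'  n0⇒n1
[32] read 'a'  n1⇒n16
[33] read 'e'  n16⇒n17  emit P3@[31:33]
[34] read 'a'  n17⇒n16 ·f
[35] read 'b'  n16⇒n22 ·f
[36] read 'a'  n22⇒n21 ·f
[37] read 'e'  n21⇒n1 ·f
[38] read 'd'  n1⇒n13 ·f
[39] read 'e'  n13⇒n1 ·f
[40] read 'b'  n1⇒n7 ·f
[41] read 'd'  n7⇒n8
[42] read 'e'  n8⇒n1 ·f
[43] read 'a'  n1⇒n16
[44] read 'b'  n16⇒n22 ·f
[45] read 'd'  n22⇒n23
[46] read 'a'  n23⇒n24  emit P5@[43:46]
[47] read 'b'  n24⇒n10 ·f
[48] read 'd'  n10⇒n11
[49] read 'a'  n11⇒n12  emit P1@[44:49],P5@[46:49]
[50] read 'a'  n12⇒n18 ·f
[51] read 'd'  n18⇒n19
[52] read 'b'  n19⇒n20  emit P4@[47:52]
[53] read 'a'  n20⇒n21 ·f
[54] read 'b'  n21⇒n22
[55] read 'd'  n22⇒n23
[56] read 'a'  n23⇒n24  emit P5@[53:56]
[57] read 'e'  n24⇒n1 ·f
[58] read 'c'  n1⇒n2
[59] read 'd'  n2⇒n3
[60] read 'b'  n3⇒n4
[61] read 'a'  n4⇒n5

All matches (sorted): [[6,4],[16,1],[16,5],[28,4],[33,3],[46,5],[49,1],[49,5],[52,4],[56,5]]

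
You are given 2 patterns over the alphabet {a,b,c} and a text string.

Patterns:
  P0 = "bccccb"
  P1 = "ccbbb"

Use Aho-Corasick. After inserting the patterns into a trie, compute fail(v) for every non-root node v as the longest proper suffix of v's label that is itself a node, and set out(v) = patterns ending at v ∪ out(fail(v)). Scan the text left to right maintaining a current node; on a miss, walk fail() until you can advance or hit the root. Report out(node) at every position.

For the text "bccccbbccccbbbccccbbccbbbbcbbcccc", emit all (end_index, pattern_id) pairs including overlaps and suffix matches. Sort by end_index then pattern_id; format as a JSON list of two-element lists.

Build:
Trie nodes:
  n0 'ε': b→1 c→7
  n1 'b': c→2
  n2 'bc': c→3
  n3 'bcc': c→4
  n4 'bccc': c→5
  n5 'bcccc': b→6
  n6 'bccccb': ·  [P0 ends]
  n7 'c': c→8
  n8 'cc': b→9
  n9 'ccb': b→10
  n10 'ccbb': b→11
  n11 'ccbbb': ·  [P1 ends]

Failure links (BFS by depth):
  fail(1) 'b': from fail(0)=0 chase 'b': 0 ⇒ 0;  out=∅∪out(0)=∅
  fail(7) 'c': from fail(0)=0 chase 'c': 0 ⇒ 0;  out=∅∪out(0)=∅
  fail(2) 'bc': from fail(1)=0 chase 'c': 0 ⇒ 7;  out=∅∪out(7)=∅
  fail(8) 'cc': from fail(7)=0 chase 'c': 0 ⇒ 7;  out=∅∪out(7)=∅
  fail(3) 'bcc': from fail(2)=7 chase 'c': 7 ⇒ 8;  out=∅∪out(8)=∅
  fail(9) 'ccb': from fail(8)=7 chase 'b': 7→0 ⇒ 1;  out=∅∪out(1)=∅
  fail(4) 'bccc': from fail(3)=8 chase 'c': 8→7 ⇒ 8;  out=∅∪out(8)=∅
  fail(10) 'ccbb': from fail(9)=1 chase 'b': 1→0 ⇒ 1;  out=∅∪out(1)=∅
  fail(5) 'bcccc': from fail(4)=8 chase 'c': 8→7 ⇒ 8;  out=∅∪out(8)=∅
  fail(11) 'ccbbb': from fail(10)=1 chase 'b': 1→0 ⇒ 1;  out={1}∪out(1)={1}
  fail(6) 'bccccb': from fail(5)=8 chase 'b': 8 ⇒ 9;  out={0}∪out(9)={0}

Scan:
i=0 'b': node 0→1
i=1 'c': node 1→2
i=2 'c': node 2→3
i=3 'c': node 3→4
i=4 'c': node 4→5
i=5 'b': node 5→6  emit P0@[0:5]
i=6 'b': node 6→10 ·f
i=7 'c': node 10→2 ·f
i=8 'c': node 2→3
i=9 'c': node 3→4
i=10 'c': node 4→5
i=11 'b': node 5→6  emit P0@[6:11]
i=12 'b': node 6→10 ·f
i=13 'b': node 10→11  emit P1@[9:13]
i=14 'c': node 11→2 ·f
i=15 'c': node 2→3
i=16 'c': node 3→4
i=17 'c': node 4→5
i=18 'b': node 5→6  emit P0@[13:18]
i=19 'b': node 6→10 ·f
i=20 'c': node 10→2 ·f
i=21 'c': node 2→3
i=22 'b': node 3→9 ·f
i=23 'b': node 9→10
i=24 'b': node 10→11  emit P1@[20:24]
i=25 'b': node 11→1 ·f
i=26 'c': node 1→2
i=27 'b': node 2→1 ·f
i=28 'b': node 1→1 ·f
i=29 'c': node 1→2
i=30 'c': node 2→3
i=31 'c': node 3→4
i=32 'c': node 4→5

All matches (sorted): [[5,0],[11,0],[13,1],[18,0],[24,1]]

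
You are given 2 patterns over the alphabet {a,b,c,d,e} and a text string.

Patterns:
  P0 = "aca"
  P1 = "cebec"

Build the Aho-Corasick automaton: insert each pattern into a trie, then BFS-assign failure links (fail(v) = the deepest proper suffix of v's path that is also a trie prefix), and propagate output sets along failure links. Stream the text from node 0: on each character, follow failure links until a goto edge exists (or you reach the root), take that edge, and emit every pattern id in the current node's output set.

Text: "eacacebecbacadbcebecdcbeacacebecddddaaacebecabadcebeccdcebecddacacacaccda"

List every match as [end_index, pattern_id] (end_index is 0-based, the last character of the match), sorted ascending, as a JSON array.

Build automaton:
Trie (insert patterns):
  0='ε' goto a→1 c→4
  1='a' goto c→2
  2='ac' goto a→3
  3='aca' goto ·  ←P0
  4='c' goto e→5
  5='ce' goto b→6
  6='ceb' goto e→7
  7='cebe' goto c→8
  8='cebec' goto ·  ←P1

BFS fail/out derivation:
  fail(1) 'a': from fail(0)=0 chase 'a': 0 ⇒ 0;  out=∅∪out(0)=∅
  fail(4) 'c': from fail(0)=0 chase 'c': 0 ⇒ 0;  out=∅∪out(0)=∅
  fail(2) 'ac': from fail(1)=0 chase 'c': 0 ⇒ 4;  out=∅∪out(4)=∅
  fail(5) 'ce': from fail(4)=0 chase 'e': 0 ⇒ 0;  out=∅∪out(0)=∅
  fail(3) 'aca': from fail(2)=4 chase 'a': 4→0 ⇒ 1;  out={0}∪out(1)={0}
  fail(6) 'ceb': from fail(5)=0 chase 'b': 0 ⇒ 0;  out=∅∪out(0)=∅
  fail(7) 'cebe': from fail(6)=0 chase 'e': 0 ⇒ 0;  out=∅∪out(0)=∅
  fail(8) 'cebec': from fail(7)=0 chase 'c': 0 ⇒ 4;  out={1}∪out(4)={1}

Text stream:
pos 0 'e': at 0
pos 1 'a': at 1
pos 2 'c': at 2
pos 3 'a': at 3  ** P0@[1:3]
pos 4 'c': at 2 (via fail)
pos 5 'e': at 5 (via fail)
pos 6 'b': at 6
pos 7 'e': at 7
pos 8 'c': at 8  ** P1@[4:8]
pos 9 'b': at 0 (via fail)
pos 10 'a': at 1
pos 11 'c': at 2
pos 12 'a': at 3  ** P0@[10:12]
pos 13 'd': at 0 (via fail)
pos 14 'b': at 0
pos 15 'c': at 4
pos 16 'e': at 5
pos 17 'b': at 6
pos 18 'e': at 7
pos 19 'c': at 8  ** P1@[15:19]
pos 20 'd': at 0 (via fail)
pos 21 'c': at 4
pos 22 'b': at 0 (via fail)
pos 23 'e': at 0
pos 24 'a': at 1
pos 25 'c': at 2
pos 26 'a': at 3  ** P0@[24:26]
pos 27 'c': at 2 (via fail)
pos 28 'e': at 5 (via fail)
pos 29 'b': at 6
pos 30 'e': at 7
pos 31 'c': at 8  ** P1@[27:31]
pos 32 'd': at 0 (via fail)
pos 33 'd': at 0
pos 34 'd': at 0
pos 35 'd': at 0
pos 36 'a': at 1
pos 37 'a': at 1 (via fail)
pos 38 'a': at 1 (via fail)
pos 39 'c': at 2
pos 40 'e': at 5 (via fail)
pos 41 'b': at 6
pos 42 'e': at 7
pos 43 'c': at 8  ** P1@[39:43]
pos 44 'a': at 1 (via fail)
pos 45 'b': at 0 (via fail)
pos 46 'a': at 1
pos 47 'd': at 0 (via fail)
pos 48 'c': at 4
pos 49 'e': at 5
pos 50 'b': at 6
pos 51 'e': at 7
pos 52 'c': at 8  ** P1@[48:52]
pos 53 'c': at 4 (via fail)
pos 54 'd': at 0 (via fail)
pos 55 'c': at 4
pos 56 'e': at 5
pos 57 'b': at 6
pos 58 'e': at 7
pos 59 'c': at 8  ** P1@[55:59]
pos 60 'd': at 0 (via fail)
pos 61 'd': at 0
pos 62 'a': at 1
pos 63 'c': at 2
pos 64 'a': at 3  ** P0@[62:64]
pos 65 'c': at 2 (via fail)
pos 66 'a': at 3  ** P0@[64:66]
pos 67 'c': at 2 (via fail)
pos 68 'a': at 3  ** P0@[66:68]
pos 69 'c': at 2 (via fail)
pos 70 'c': at 4 (via fail)
pos 71 'd': at 0 (via fail)
pos 72 'a': at 1

All matches (sorted): [[3,0],[8,1],[12,0],[19,1],[26,0],[31,1],[43,1],[52,1],[59,1],[64,0],[66,0],[68,0]]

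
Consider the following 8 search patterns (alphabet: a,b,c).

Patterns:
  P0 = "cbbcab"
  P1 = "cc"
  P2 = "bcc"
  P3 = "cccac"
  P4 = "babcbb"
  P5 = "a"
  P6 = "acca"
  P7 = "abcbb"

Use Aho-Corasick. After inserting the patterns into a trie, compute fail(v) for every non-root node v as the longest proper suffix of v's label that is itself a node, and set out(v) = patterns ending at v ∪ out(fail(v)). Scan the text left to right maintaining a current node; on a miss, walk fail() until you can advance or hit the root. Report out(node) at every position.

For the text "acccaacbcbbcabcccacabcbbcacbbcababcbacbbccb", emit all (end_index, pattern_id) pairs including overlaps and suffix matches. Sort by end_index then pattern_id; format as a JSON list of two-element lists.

Construct AC machine:
Trie (insert patterns):
  n0 'ε': a→19 b→8 c→1
  n1 'c': b→2 c→7
  n2 'cb': b→3
  n3 'cbb': c→4
  n4 'cbbc': a→5
  n5 'cbbca': b→6
  n6 'cbbcab': ·  [P0 ends]
  n7 'cc': c→11  [P1 ends]
  n8 'b': a→14 c→9
  n9 'bc': c→10
  n10 'bcc': ·  [P2 ends]
  n11 'ccc': a→12
  n12 'ccca': c→13
  n13 'cccac': ·  [P3 ends]
  n14 'ba': b→15
  n15 'bab': c→16
  n16 'babc': b→17
  n17 'babcb': b→18
  n18 'babcbb': ·  [P4 ends]
  n19 'a': b→23 c→20  [P5 ends]
  n20 'ac': c→21
  n21 'acc': a→22
  n22 'acca': ·  [P6 ends]
  n23 'ab': c→24
  n24 'abc': b→25
  n25 'abcb': b→26
  n26 'abcbb': ·  [P7 ends]

Failure links (BFS by depth):
  n1('c'): parent n0 fail=0; on 'c' 0 → fail=0;  out ∅∪∅=∅
  n8('b'): parent n0 fail=0; on 'b' 0 → fail=0;  out ∅∪∅=∅
  n19('a'): parent n0 fail=0; on 'a' 0 → fail=0;  out {5}∪∅={5}
  n2('cb'): parent n1 fail=0; on 'b' 0 → fail=8;  out ∅∪∅=∅
  n7('cc'): parent n1 fail=0; on 'c' 0 → fail=1;  out {1}∪∅={1}
  n9('bc'): parent n8 fail=0; on 'c' 0 → fail=1;  out ∅∪∅=∅
  n14('ba'): parent n8 fail=0; on 'a' 0 → fail=19;  out ∅∪{5}={5}
  n20('ac'): parent n19 fail=0; on 'c' 0 → fail=1;  out ∅∪∅=∅
  n23('ab'): parent n19 fail=0; on 'b' 0 → fail=8;  out ∅∪∅=∅
  n3('cbb'): parent n2 fail=8; on 'b' 8→0 → fail=8;  out ∅∪∅=∅
  n10('bcc'): parent n9 fail=1; on 'c' 1 → fail=7;  out {2}∪{1}={1,2}
  n11('ccc'): parent n7 fail=1; on 'c' 1 → fail=7;  out ∅∪{1}={1}
  n15('bab'): parent n14 fail=19; on 'b' 19 → fail=23;  out ∅∪∅=∅
  n21('acc'): parent n20 fail=1; on 'c' 1 → fail=7;  out ∅∪{1}={1}
  n24('abc'): parent n23 fail=8; on 'c' 8 → fail=9;  out ∅∪∅=∅
  n4('cbbc'): parent n3 fail=8; on 'c' 8 → fail=9;  out ∅∪∅=∅
  n12('ccca'): parent n11 fail=7; on 'a' 7→1→0 → fail=19;  out ∅∪{5}={5}
  n16('babc'): parent n15 fail=23; on 'c' 23 → fail=24;  out ∅∪∅=∅
  n22('acca'): parent n21 fail=7; on 'a' 7→1→0 → fail=19;  out {6}∪{5}={5,6}
  n25('abcb'): parent n24 fail=9; on 'b' 9→1 → fail=2;  out ∅∪∅=∅
  n5('cbbca'): parent n4 fail=9; on 'a' 9→1→0 → fail=19;  out ∅∪{5}={5}
  n13('cccac'): parent n12 fail=19; on 'c' 19 → fail=20;  out {3}∪∅={3}
  n17('babcb'): parent n16 fail=24; on 'b' 24 → fail=25;  out ∅∪∅=∅
  n26('abcbb'): parent n25 fail=2; on 'b' 2 → fail=3;  out {7}∪∅={7}
  n6('cbbcab'): parent n5 fail=19; on 'b' 19 → fail=23;  out {0}∪∅={0}
  n18('babcbb'): parent n17 fail=25; on 'b' 25 → fail=26;  out {4}∪{7}={4,7}

Scan:
[0] read 'a'  n0⇒n19  ** P5@[0:0]
[1] read 'c'  n19⇒n20
[2] read 'c'  n20⇒n21  ** P1@[1:2]
[3] read 'c'  n21⇒n11 ·f  ** P1@[2:3]
[4] read 'a'  n11⇒n12  ** P5@[4:4]
[5] read 'a'  n12⇒n19 ·f  ** P5@[5:5]
[6] read 'c'  n19⇒n20
[7] read 'b'  n20⇒n2 ·f
[8] read 'c'  n2⇒n9 ·f
[9] read 'b'  n9⇒n2 ·f
[10] read 'b'  n2⇒n3
[11] read 'c'  n3⇒n4
[12] read 'a'  n4⇒n5  ** P5@[12:12]
[13] read 'b'  n5⇒n6  ** P0@[8:13]
[14] read 'c'  n6⇒n24 ·f
[15] read 'c'  n24⇒n10 ·f  ** P1@[14:15],P2@[13:15]
[16] read 'c'  n10⇒n11 ·f  ** P1@[15:16]
[17] read 'a'  n11⇒n12  ** P5@[17:17]
[18] read 'c'  n12⇒n13  ** P3@[14:18]
[19] read 'a'  n13⇒n19 ·f  ** P5@[19:19]
[20] read 'b'  n19⇒n23
[21] read 'c'  n23⇒n24
[22] read 'b'  n24⇒n25
[23] read 'b'  n25⇒n26  ** P7@[19:23]
[24] read 'c'  n26⇒n4 ·f
[25] read 'a'  n4⇒n5  ** P5@[25:25]
[26] read 'c'  n5⇒n20 ·f
[27] read 'b'  n20⇒n2 ·f
[28] read 'b'  n2⇒n3
[29] read 'c'  n3⇒n4
[30] read 'a'  n4⇒n5  ** P5@[30:30]
[31] read 'b'  n5⇒n6  ** P0@[26:31]
[32] read 'a'  n6⇒n14 ·f  ** P5@[32:32]
[33] read 'b'  n14⇒n15
[34] read 'c'  n15⇒n16
[35] read 'b'  n16⇒n17
[36] read 'a'  n17⇒n14 ·f  ** P5@[36:36]
[37] read 'c'  n14⇒n20 ·f
[38] read 'b'  n20⇒n2 ·f
[39] read 'b'  n2⇒n3
[40] read 'c'  n3⇒n4
[41] read 'c'  n4⇒n10 ·f  ** P1@[40:41],P2@[39:41]
[42] read 'b'  n10⇒n2 ·f

All matches (sorted): [[0,5],[2,1],[3,1],[4,5],[5,5],[12,5],[13,0],[15,1],[15,2],[16,1],[17,5],[18,3],[19,5],[23,7],[25,5],[30,5],[31,0],[32,5],[36,5],[41,1],[41,2]]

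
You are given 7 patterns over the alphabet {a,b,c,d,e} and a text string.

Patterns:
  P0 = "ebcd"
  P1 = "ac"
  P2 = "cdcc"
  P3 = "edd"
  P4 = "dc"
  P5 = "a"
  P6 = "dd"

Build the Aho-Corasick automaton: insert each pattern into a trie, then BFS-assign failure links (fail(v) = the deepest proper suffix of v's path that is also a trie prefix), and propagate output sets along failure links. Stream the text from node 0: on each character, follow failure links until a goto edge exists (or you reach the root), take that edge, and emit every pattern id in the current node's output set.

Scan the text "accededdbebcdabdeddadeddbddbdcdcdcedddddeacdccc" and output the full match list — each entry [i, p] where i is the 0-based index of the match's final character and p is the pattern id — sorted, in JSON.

Build automaton:
Trie (insert patterns):
  0='ε' goto a→5 c→7 d→13 e→1
  1='e' goto b→2 d→11
  2='eb' goto c→3
  3='ebc' goto d→4
  4='ebcd' goto ·  [P0 ends]
  5='a' goto c→6  [P5 ends]
  6='ac' goto ·  [P1 ends]
  7='c' goto d→8
  8='cd' goto c→9
  9='cdc' goto c→10
  10='cdcc' goto ·  [P2 ends]
  11='ed' goto d→12
  12='edd' goto ·  [P3 ends]
  13='d' goto c→14 d→15
  14='dc' goto ·  [P4 ends]
  15='dd' goto ·  [P6 ends]

Failure links (BFS by depth):
  fail(1) 'e': from fail(0)=0 chase 'e': 0 ⇒ 0;  out=∅∪out(0)=∅
  fail(5) 'a': from fail(0)=0 chase 'a': 0 ⇒ 0;  out={5}∪out(0)={5}
  fail(7) 'c': from fail(0)=0 chase 'c': 0 ⇒ 0;  out=∅∪out(0)=∅
  fail(13) 'd': from fail(0)=0 chase 'd': 0 ⇒ 0;  out=∅∪out(0)=∅
  fail(2) 'eb': from fail(1)=0 chase 'b': 0 ⇒ 0;  out=∅∪out(0)=∅
  fail(6) 'ac': from fail(5)=0 chase 'c': 0 ⇒ 7;  out={1}∪out(7)={1}
  fail(8) 'cd': from fail(7)=0 chase 'd': 0 ⇒ 13;  out=∅∪out(13)=∅
  fail(11) 'ed': from fail(1)=0 chase 'd': 0 ⇒ 13;  out=∅∪out(13)=∅
  fail(14) 'dc': from fail(13)=0 chase 'c': 0 ⇒ 7;  out={4}∪out(7)={4}
  fail(15) 'dd': from fail(13)=0 chase 'd': 0 ⇒ 13;  out={6}∪out(13)={6}
  fail(3) 'ebc': from fail(2)=0 chase 'c': 0 ⇒ 7;  out=∅∪out(7)=∅
  fail(9) 'cdc': from fail(8)=13 chase 'c': 13 ⇒ 14;  out=∅∪out(14)={4}
  fail(12) 'edd': from fail(11)=13 chase 'd': 13 ⇒ 15;  out={3}∪out(15)={3,6}
  fail(4) 'ebcd': from fail(3)=7 chase 'd': 7 ⇒ 8;  out={0}∪out(8)={0}
  fail(10) 'cdcc': from fail(9)=14 chase 'c': 14→7→0 ⇒ 7;  out={2}∪out(7)={2}

Scan:
[0] read 'a'  n0⇒n5  → match P5@[0:0]
[1] read 'c'  n5⇒n6  → match P1@[0:1]
[2] read 'c'  n6⇒n7 (via fail)
[3] read 'e'  n7⇒n1 (via fail)
[4] read 'd'  n1⇒n11
[5] read 'e'  n11⇒n1 (via fail)
[6] read 'd'  n1⇒n11
[7] read 'd'  n11⇒n12  → match P3@[5:7],P6@[6:7]
[8] read 'b'  n12⇒n0 (via fail)
[9] read 'e'  n0⇒n1
[10] read 'b'  n1⇒n2
[11] read 'c'  n2⇒n3
[12] read 'd'  n3⇒n4  → match P0@[9:12]
[13] read 'a'  n4⇒n5 (via fail)  → match P5@[13:13]
[14] read 'b'  n5⇒n0 (via fail)
[15] read 'd'  n0⇒n13
[16] read 'e'  n13⇒n1 (via fail)
[17] read 'd'  n1⇒n11
[18] read 'd'  n11⇒n12  → match P3@[16:18],P6@[17:18]
[19] read 'a'  n12⇒n5 (via fail)  → match P5@[19:19]
[20] read 'd'  n5⇒n13 (via fail)
[21] read 'e'  n13⇒n1 (via fail)
[22] read 'd'  n1⇒n11
[23] read 'd'  n11⇒n12  → match P3@[21:23],P6@[22:23]
[24] read 'b'  n12⇒n0 (via fail)
[25] read 'd'  n0⇒n13
[26] read 'd'  n13⇒n15  → match P6@[25:26]
[27] read 'b'  n15⇒n0 (via fail)
[28] read 'd'  n0⇒n13
[29] read 'c'  n13⇒n14  → match P4@[28:29]
[30] read 'd'  n14⇒n8 (via fail)
[31] read 'c'  n8⇒n9  → match P4@[30:31]
[32] read 'd'  n9⇒n8 (via fail)
[33] read 'c'  n8⇒n9  → match P4@[32:33]
[34] read 'e'  n9⇒n1 (via fail)
[35] read 'd'  n1⇒n11
[36] read 'd'  n11⇒n12  → match P3@[34:36],P6@[35:36]
[37] read 'd'  n12⇒n15 (via fail)  → match P6@[36:37]
[38] read 'd'  n15⇒n15 (via fail)  → match P6@[37:38]
[39] read 'd'  n15⇒n15 (via fail)  → match P6@[38:39]
[40] read 'e'  n15⇒n1 (via fail)
[41] read 'a'  n1⇒n5 (via fail)  → match P5@[41:41]
[42] read 'c'  n5⇒n6  → match P1@[41:42]
[43] read 'd'  n6⇒n8 (via fail)
[44] read 'c'  n8⇒n9  → match P4@[43:44]
[45] read 'c'  n9⇒n10  → match P2@[42:45]
[46] read 'c'  n10⇒n7 (via fail)

Result: [[0,5],[1,1],[7,3],[7,6],[12,0],[13,5],[18,3],[18,6],[19,5],[23,3],[23,6],[26,6],[29,4],[31,4],[33,4],[36,3],[36,6],[37,6],[38,6],[39,6],[41,5],[42,1],[44,4],[45,2]]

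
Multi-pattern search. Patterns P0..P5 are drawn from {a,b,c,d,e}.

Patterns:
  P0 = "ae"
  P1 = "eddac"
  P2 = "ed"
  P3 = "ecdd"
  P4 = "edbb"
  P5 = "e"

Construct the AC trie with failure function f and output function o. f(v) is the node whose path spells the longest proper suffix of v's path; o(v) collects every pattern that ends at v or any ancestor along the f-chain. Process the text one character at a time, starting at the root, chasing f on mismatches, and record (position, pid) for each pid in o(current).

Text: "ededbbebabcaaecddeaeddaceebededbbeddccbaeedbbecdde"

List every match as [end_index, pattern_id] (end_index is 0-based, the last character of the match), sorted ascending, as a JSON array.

Build automaton:
Trie (insert patterns):
  n0 'ε': a→1 e→3
  n1 'a': e→2
  n2 'ae': ·  [P0 ends]
  n3 'e': c→8 d→4  [P5 ends]
  n4 'ed': b→11 d→5  [P2 ends]
  n5 'edd': a→6
  n6 'edda': c→7
  n7 'eddac': ·  [P1 ends]
  n8 'ec': d→9
  n9 'ecd': d→10
  n10 'ecdd': ·  [P3 ends]
  n11 'edb': b→12
  n12 'edbb': ·  [P4 ends]

Failure links (BFS by depth):
  n1('a'): parent n0 fail=0; on 'a' 0 → fail=0;  out ∅∪∅=∅
  n3('e'): parent n0 fail=0; on 'e' 0 → fail=0;  out {5}∪∅={5}
  n2('ae'): parent n1 fail=0; on 'e' 0 → fail=3;  out {0}∪{5}={0,5}
  n4('ed'): parent n3 fail=0; on 'd' 0 → fail=0;  out {2}∪∅={2}
  n8('ec'): parent n3 fail=0; on 'c' 0 → fail=0;  out ∅∪∅=∅
  n5('edd'): parent n4 fail=0; on 'd' 0 → fail=0;  out ∅∪∅=∅
  n9('ecd'): parent n8 fail=0; on 'd' 0 → fail=0;  out ∅∪∅=∅
  n11('edb'): parent n4 fail=0; on 'b' 0 → fail=0;  out ∅∪∅=∅
  n6('edda'): parent n5 fail=0; on 'a' 0 → fail=1;  out ∅∪∅=∅
  n10('ecdd'): parent n9 fail=0; on 'd' 0 → fail=0;  out {3}∪∅={3}
  n12('edbb'): parent n11 fail=0; on 'b' 0 → fail=0;  out {4}∪∅={4}
  n7('eddac'): parent n6 fail=1; on 'c' 1→0 → fail=0;  out {1}∪∅={1}

Scan:
pos 0 'e': at 3  → match P5@[0:0]
pos 1 'd': at 4  → match P2@[0:1]
pos 2 'e': at 3 (via fail)  → match P5@[2:2]
pos 3 'd': at 4  → match P2@[2:3]
pos 4 'b': at 11
pos 5 'b': at 12  → match P4@[2:5]
pos 6 'e': at 3 (via fail)  → match P5@[6:6]
pos 7 'b': at 0 (via fail)
pos 8 'a': at 1
pos 9 'b': at 0 (via fail)
pos 10 'c': at 0
pos 11 'a': at 1
pos 12 'a': at 1 (via fail)
pos 13 'e': at 2  → match P0@[12:13],P5@[13:13]
pos 14 'c': at 8 (via fail)
pos 15 'd': at 9
pos 16 'd': at 10  → match P3@[13:16]
pos 17 'e': at 3 (via fail)  → match P5@[17:17]
pos 18 'a': at 1 (via fail)
pos 19 'e': at 2  → match P0@[18:19],P5@[19:19]
pos 20 'd': at 4 (via fail)  → match P2@[19:20]
pos 21 'd': at 5
pos 22 'a': at 6
pos 23 'c': at 7  → match P1@[19:23]
pos 24 'e': at 3 (via fail)  → match P5@[24:24]
pos 25 'e': at 3 (via fail)  → match P5@[25:25]
pos 26 'b': at 0 (via fail)
pos 27 'e': at 3  → match P5@[27:27]
pos 28 'd': at 4  → match P2@[27:28]
pos 29 'e': at 3 (via fail)  → match P5@[29:29]
pos 30 'd': at 4  → match P2@[29:30]
pos 31 'b': at 11
pos 32 'b': at 12  → match P4@[29:32]
pos 33 'e': at 3 (via fail)  → match P5@[33:33]
pos 34 'd': at 4  → match P2@[33:34]
pos 35 'd': at 5
pos 36 'c': at 0 (via fail)
pos 37 'c': at 0
pos 38 'b': at 0
pos 39 'a': at 1
pos 40 'e': at 2  → match P0@[39:40],P5@[40:40]
pos 41 'e': at 3 (via fail)  → match P5@[41:41]
pos 42 'd': at 4  → match P2@[41:42]
pos 43 'b': at 11
pos 44 'b': at 12  → match P4@[41:44]
pos 45 'e': at 3 (via fail)  → match P5@[45:45]
pos 46 'c': at 8
pos 47 'd': at 9
pos 48 'd': at 10  → match P3@[45:48]
pos 49 'e': at 3 (via fail)  → match P5@[49:49]

All matches (sorted): [[0,5],[1,2],[2,5],[3,2],[5,4],[6,5],[13,0],[13,5],[16,3],[17,5],[19,0],[19,5],[20,2],[23,1],[24,5],[25,5],[27,5],[28,2],[29,5],[30,2],[32,4],[33,5],[34,2],[40,0],[40,5],[41,5],[42,2],[44,4],[45,5],[48,3],[49,5]]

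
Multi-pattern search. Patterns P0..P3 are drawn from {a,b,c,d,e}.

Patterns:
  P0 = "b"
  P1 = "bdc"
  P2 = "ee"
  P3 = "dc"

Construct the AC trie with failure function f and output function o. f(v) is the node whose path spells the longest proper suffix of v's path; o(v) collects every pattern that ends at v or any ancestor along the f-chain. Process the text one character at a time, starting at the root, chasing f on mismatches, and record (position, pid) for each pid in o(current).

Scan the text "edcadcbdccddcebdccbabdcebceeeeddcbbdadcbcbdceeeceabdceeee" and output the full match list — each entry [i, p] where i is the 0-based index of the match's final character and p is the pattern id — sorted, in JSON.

Build automaton:
Trie nodes:
  n0 'ε': b→1 d→6 e→4
  n1 'b': d→2  ←P0
  n2 'bd': c→3
  n3 'bdc': ·  ←P1
  n4 'e': e→5
  n5 'ee': ·  ←P2
  n6 'd': c→7
  n7 'dc': ·  ←P3

BFS fail/out derivation:
  fail(1) 'b': from fail(0)=0 chase 'b': 0 ⇒ 0;  out={0}∪out(0)={0}
  fail(4) 'e': from fail(0)=0 chase 'e': 0 ⇒ 0;  out=∅∪out(0)=∅
  fail(6) 'd': from fail(0)=0 chase 'd': 0 ⇒ 0;  out=∅∪out(0)=∅
  fail(2) 'bd': from fail(1)=0 chase 'd': 0 ⇒ 6;  out=∅∪out(6)=∅
  fail(5) 'ee': from fail(4)=0 chase 'e': 0 ⇒ 4;  out={2}∪out(4)={2}
  fail(7) 'dc': from fail(6)=0 chase 'c': 0 ⇒ 0;  out={3}∪out(0)={3}
  fail(3) 'bdc': from fail(2)=6 chase 'c': 6 ⇒ 7;  out={1}∪out(7)={1,3}

Text stream:
i=0 'e': node 0→4
i=1 'd': node 4→6 ·f
i=2 'c': node 6→7  ** P3@[1:2]
i=3 'a': node 7→0 ·f
i=4 'd': node 0→6
i=5 'c': node 6→7  ** P3@[4:5]
i=6 'b': node 7→1 ·f  ** P0@[6:6]
i=7 'd': node 1→2
i=8 'c': node 2→3  ** P1@[6:8],P3@[7:8]
i=9 'c': node 3→0 ·f
i=10 'd': node 0→6
i=11 'd': node 6→6 ·f
i=12 'c': node 6→7  ** P3@[11:12]
i=13 'e': node 7→4 ·f
i=14 'b': node 4→1 ·f  ** P0@[14:14]
i=15 'd': node 1→2
i=16 'c': node 2→3  ** P1@[14:16],P3@[15:16]
i=17 'c': node 3→0 ·f
i=18 'b': node 0→1  ** P0@[18:18]
i=19 'a': node 1→0 ·f
i=20 'b': node 0→1  ** P0@[20:20]
i=21 'd': node 1→2
i=22 'c': node 2→3  ** P1@[20:22],P3@[21:22]
i=23 'e': node 3→4 ·f
i=24 'b': node 4→1 ·f  ** P0@[24:24]
i=25 'c': node 1→0 ·f
i=26 'e': node 0→4
i=27 'e': node 4→5  ** P2@[26:27]
i=28 'e': node 5→5 ·f  ** P2@[27:28]
i=29 'e': node 5→5 ·f  ** P2@[28:29]
i=30 'd': node 5→6 ·f
i=31 'd': node 6→6 ·f
i=32 'c': node 6→7  ** P3@[31:32]
i=33 'b': node 7→1 ·f  ** P0@[33:33]
i=34 'b': node 1→1 ·f  ** P0@[34:34]
i=35 'd': node 1→2
i=36 'a': node 2→0 ·f
i=37 'd': node 0→6
i=38 'c': node 6→7  ** P3@[37:38]
i=39 'b': node 7→1 ·f  ** P0@[39:39]
i=40 'c': node 1→0 ·f
i=41 'b': node 0→1  ** P0@[41:41]
i=42 'd': node 1→2
i=43 'c': node 2→3  ** P1@[41:43],P3@[42:43]
i=44 'e': node 3→4 ·f
i=45 'e': node 4→5  ** P2@[44:45]
i=46 'e': node 5→5 ·f  ** P2@[45:46]
i=47 'c': node 5→0 ·f
i=48 'e': node 0→4
i=49 'a': node 4→0 ·f
i=50 'b': node 0→1  ** P0@[50:50]
i=51 'd': node 1→2
i=52 'c': node 2→3  ** P1@[50:52],P3@[51:52]
i=53 'e': node 3→4 ·f
i=54 'e': node 4→5  ** P2@[53:54]
i=55 'e': node 5→5 ·f  ** P2@[54:55]
i=56 'e': node 5→5 ·f  ** P2@[55:56]

Matches: [[2,3],[5,3],[6,0],[8,1],[8,3],[12,3],[14,0],[16,1],[16,3],[18,0],[20,0],[22,1],[22,3],[24,0],[27,2],[28,2],[29,2],[32,3],[33,0],[34,0],[38,3],[39,0],[41,0],[43,1],[43,3],[45,2],[46,2],[50,0],[52,1],[52,3],[54,2],[55,2],[56,2]]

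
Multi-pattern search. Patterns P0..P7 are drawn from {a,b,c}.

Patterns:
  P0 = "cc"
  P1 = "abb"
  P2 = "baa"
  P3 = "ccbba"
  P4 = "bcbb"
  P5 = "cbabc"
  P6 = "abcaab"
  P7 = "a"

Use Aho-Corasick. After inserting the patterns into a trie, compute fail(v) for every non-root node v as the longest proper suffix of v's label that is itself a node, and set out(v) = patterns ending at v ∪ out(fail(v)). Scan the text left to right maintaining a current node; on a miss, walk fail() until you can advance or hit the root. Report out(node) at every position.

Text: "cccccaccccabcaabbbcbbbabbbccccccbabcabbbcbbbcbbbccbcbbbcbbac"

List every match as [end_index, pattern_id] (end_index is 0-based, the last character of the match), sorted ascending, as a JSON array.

Build:
Trie nodes:
  0='ε' goto a→3 b→6 c→1
  1='c' goto b→15 c→2
  2='cc' goto b→9  [P0 ends]
  3='a' goto b→4  [P7 ends]
  4='ab' goto b→5 c→19
  5='abb' goto ·  [P1 ends]
  6='b' goto a→7 c→12
  7='ba' goto a→8
  8='baa' goto ·  [P2 ends]
  9='ccb' goto b→10
  10='ccbb' goto a→11
  11='ccbba' goto ·  [P3 ends]
  12='bc' goto b→13
  13='bcb' goto b→14
  14='bcbb' goto ·  [P4 ends]
  15='cb' goto a→16
  16='cba' goto b→17
  17='cbab' goto c→18
  18='cbabc' goto ·  [P5 ends]
  19='abc' goto a→20
  20='abca' goto a→21
  21='abcaa' goto b→22
  22='abcaab' goto ·  [P6 ends]

BFS fail/out derivation:
  n1('c'): parent n0 fail=0; on 'c' 0 → fail=0;  out ∅∪∅=∅
  n3('a'): parent n0 fail=0; on 'a' 0 → fail=0;  out {7}∪∅={7}
  n6('b'): parent n0 fail=0; on 'b' 0 → fail=0;  out ∅∪∅=∅
  n2('cc'): parent n1 fail=0; on 'c' 0 → fail=1;  out {0}∪∅={0}
  n4('ab'): parent n3 fail=0; on 'b' 0 → fail=6;  out ∅∪∅=∅
  n7('ba'): parent n6 fail=0; on 'a' 0 → fail=3;  out ∅∪{7}={7}
  n12('bc'): parent n6 fail=0; on 'c' 0 → fail=1;  out ∅∪∅=∅
  n15('cb'): parent n1 fail=0; on 'b' 0 → fail=6;  out ∅∪∅=∅
  n5('abb'): parent n4 fail=6; on 'b' 6→0 → fail=6;  out {1}∪∅={1}
  n8('baa'): parent n7 fail=3; on 'a' 3→0 → fail=3;  out {2}∪{7}={2,7}
  n9('ccb'): parent n2 fail=1; on 'b' 1 → fail=15;  out ∅∪∅=∅
  n13('bcb'): parent n12 fail=1; on 'b' 1 → fail=15;  out ∅∪∅=∅
  n16('cba'): parent n15 fail=6; on 'a' 6 → fail=7;  out ∅∪{7}={7}
  n19('abc'): parent n4 fail=6; on 'c' 6 → fail=12;  out ∅∪∅=∅
  n10('ccbb'): parent n9 fail=15; on 'b' 15→6→0 → fail=6;  out ∅∪∅=∅
  n14('bcbb'): parent n13 fail=15; on 'b' 15→6→0 → fail=6;  out {4}∪∅={4}
  n17('cbab'): parent n16 fail=7; on 'b' 7→3 → fail=4;  out ∅∪∅=∅
  n20('abca'): parent n19 fail=12; on 'a' 12→1→0 → fail=3;  out ∅∪{7}={7}
  n11('ccbba'): parent n10 fail=6; on 'a' 6 → fail=7;  out {3}∪{7}={3,7}
  n18('cbabc'): parent n17 fail=4; on 'c' 4 → fail=19;  out {5}∪∅={5}
  n21('abcaa'): parent n20 fail=3; on 'a' 3→0 → fail=3;  out ∅∪{7}={7}
  n22('abcaab'): parent n21 fail=3; on 'b' 3 → fail=4;  out {6}∪∅={6}

Scan:
[0] read 'c'  n0⇒n1
[1] read 'c'  n1⇒n2  → match P0@[0:1]
[2] read 'c'  n2⇒n2 (via fail)  → match P0@[1:2]
[3] read 'c'  n2⇒n2 (via fail)  → match P0@[2:3]
[4] read 'c'  n2⇒n2 (via fail)  → match P0@[3:4]
[5] read 'a'  n2⇒n3 (via fail)  → match P7@[5:5]
[6] read 'c'  n3⇒n1 (via fail)
[7] read 'c'  n1⇒n2  → match P0@[6:7]
[8] read 'c'  n2⇒n2 (via fail)  → match P0@[7:8]
[9] read 'c'  n2⇒n2 (via fail)  → match P0@[8:9]
[10] read 'a'  n2⇒n3 (via fail)  → match P7@[10:10]
[11] read 'b'  n3⇒n4
[12] read 'c'  n4⇒n19
[13] read 'a'  n19⇒n20  → match P7@[13:13]
[14] read 'a'  n20⇒n21  → match P7@[14:14]
[15] read 'b'  n21⇒n22  → match P6@[10:15]
[16] read 'b'  n22⇒n5 (via fail)  → match P1@[14:16]
[17] read 'b'  n5⇒n6 (via fail)
[18] read 'c'  n6⇒n12
[19] read 'b'  n12⇒n13
[20] read 'b'  n13⇒n14  → match P4@[17:20]
[21] read 'b'  n14⇒n6 (via fail)
[22] read 'a'  n6⇒n7  → match P7@[22:22]
[23] read 'b'  n7⇒n4 (via fail)
[24] read 'b'  n4⇒n5  → match P1@[22:24]
[25] read 'b'  n5⇒n6 (via fail)
[26] read 'c'  n6⇒n12
[27] read 'c'  n12⇒n2 (via fail)  → match P0@[26:27]
[28] read 'c'  n2⇒n2 (via fail)  → match P0@[27:28]
[29] read 'c'  n2⇒n2 (via fail)  → match P0@[28:29]
[30] read 'c'  n2⇒n2 (via fail)  → match P0@[29:30]
[31] read 'c'  n2⇒n2 (via fail)  → match P0@[30:31]
[32] read 'b'  n2⇒n9
[33] read 'a'  n9⇒n16 (via fail)  → match P7@[33:33]
[34] read 'b'  n16⇒n17
[35] read 'c'  n17⇒n18  → match P5@[31:35]
[36] read 'a'  n18⇒n20 (via fail)  → match P7@[36:36]
[37] read 'b'  n20⇒n4 (via fail)
[38] read 'b'  n4⇒n5  → match P1@[36:38]
[39] read 'b'  n5⇒n6 (via fail)
[40] read 'c'  n6⇒n12
[41] read 'b'  n12⇒n13
[42] read 'b'  n13⇒n14  → match P4@[39:42]
[43] read 'b'  n14⇒n6 (via fail)
[44] read 'c'  n6⇒n12
[45] read 'b'  n12⇒n13
[46] read 'b'  n13⇒n14  → match P4@[43:46]
[47] read 'b'  n14⇒n6 (via fail)
[48] read 'c'  n6⇒n12
[49] read 'c'  n12⇒n2 (via fail)  → match P0@[48:49]
[50] read 'b'  n2⇒n9
[51] read 'c'  n9⇒n12 (via fail)
[52] read 'b'  n12⇒n13
[53] read 'b'  n13⇒n14  → match P4@[50:53]
[54] read 'b'  n14⇒n6 (via fail)
[55] read 'c'  n6⇒n12
[56] read 'b'  n12⇒n13
[57] read 'b'  n13⇒n14  → match P4@[54:57]
[58] read 'a'  n14⇒n7 (via fail)  → match P7@[58:58]
[59] read 'c'  n7⇒n1 (via fail)

Result: [[1,0],[2,0],[3,0],[4,0],[5,7],[7,0],[8,0],[9,0],[10,7],[13,7],[14,7],[15,6],[16,1],[20,4],[22,7],[24,1],[27,0],[28,0],[29,0],[30,0],[31,0],[33,7],[35,5],[36,7],[38,1],[42,4],[46,4],[49,0],[53,4],[57,4],[58,7]]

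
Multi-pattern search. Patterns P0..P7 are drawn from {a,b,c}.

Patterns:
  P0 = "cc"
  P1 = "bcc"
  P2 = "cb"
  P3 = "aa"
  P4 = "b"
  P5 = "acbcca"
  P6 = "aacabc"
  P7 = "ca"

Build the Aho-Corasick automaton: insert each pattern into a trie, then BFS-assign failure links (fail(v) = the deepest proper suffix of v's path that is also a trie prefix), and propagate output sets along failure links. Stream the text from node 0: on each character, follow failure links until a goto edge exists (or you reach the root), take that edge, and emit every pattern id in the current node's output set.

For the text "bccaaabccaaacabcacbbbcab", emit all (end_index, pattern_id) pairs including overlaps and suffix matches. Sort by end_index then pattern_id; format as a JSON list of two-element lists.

Build:
Trie nodes:
  n0 'ε': a→7 b→3 c→1
  n1 'c': a→18 b→6 c→2
  n2 'cc': ·  [P0 ends]
  n3 'b': c→4  [P4 ends]
  n4 'bc': c→5
  n5 'bcc': ·  [P1 ends]
  n6 'cb': ·  [P2 ends]
  n7 'a': a→8 c→9
  n8 'aa': c→14  [P3 ends]
  n9 'ac': b→10
  n10 'acb': c→11
  n11 'acbc': c→12
  n12 'acbcc': a→13
  n13 'acbcca': ·  [P5 ends]
  n14 'aac': a→15
  n15 'aaca': b→16
  n16 'aacab': c→17
  n17 'aacabc': ·  [P6 ends]
  n18 'ca': ·  [P7 ends]

Failure links (BFS by depth):
  n1('c'): parent n0 fail=0; on 'c' 0 → fail=0;  out ∅∪∅=∅
  n3('b'): parent n0 fail=0; on 'b' 0 → fail=0;  out {4}∪∅={4}
  n7('a'): parent n0 fail=0; on 'a' 0 → fail=0;  out ∅∪∅=∅
  n2('cc'): parent n1 fail=0; on 'c' 0 → fail=1;  out {0}∪∅={0}
  n4('bc'): parent n3 fail=0; on 'c' 0 → fail=1;  out ∅∪∅=∅
  n6('cb'): parent n1 fail=0; on 'b' 0 → fail=3;  out {2}∪{4}={2,4}
  n8('aa'): parent n7 fail=0; on 'a' 0 → fail=7;  out {3}∪∅={3}
  n9('ac'): parent n7 fail=0; on 'c' 0 → fail=1;  out ∅∪∅=∅
  n18('ca'): parent n1 fail=0; on 'a' 0 → fail=7;  out {7}∪∅={7}
  n5('bcc'): parent n4 fail=1; on 'c' 1 → fail=2;  out {1}∪{0}={0,1}
  n10('acb'): parent n9 fail=1; on 'b' 1 → fail=6;  out ∅∪{2,4}={2,4}
  n14('aac'): parent n8 fail=7; on 'c' 7 → fail=9;  out ∅∪∅=∅
  n11('acbc'): parent n10 fail=6; on 'c' 6→3 → fail=4;  out ∅∪∅=∅
  n15('aaca'): parent n14 fail=9; on 'a' 9→1 → fail=18;  out ∅∪{7}={7}
  n12('acbcc'): parent n11 fail=4; on 'c' 4 → fail=5;  out ∅∪{0,1}={0,1}
  n16('aacab'): parent n15 fail=18; on 'b' 18→7→0 → fail=3;  out ∅∪{4}={4}
  n13('acbcca'): parent n12 fail=5; on 'a' 5→2→1 → fail=18;  out {5}∪{7}={5,7}
  n17('aacabc'): parent n16 fail=3; on 'c' 3 → fail=4;  out {6}∪∅={6}

Run:
pos 0 'b': at 3  → match P4@[0:0]
pos 1 'c': at 4
pos 2 'c': at 5  → match P0@[1:2],P1@[0:2]
pos 3 'a': at 18 ·f  → match P7@[2:3]
pos 4 'a': at 8 ·f  → match P3@[3:4]
pos 5 'a': at 8 ·f  → match P3@[4:5]
pos 6 'b': at 3 ·f  → match P4@[6:6]
pos 7 'c': at 4
pos 8 'c': at 5  → match P0@[7:8],P1@[6:8]
pos 9 'a': at 18 ·f  → match P7@[8:9]
pos 10 'a': at 8 ·f  → match P3@[9:10]
pos 11 'a': at 8 ·f  → match P3@[10:11]
pos 12 'c': at 14
pos 13 'a': at 15  → match P7@[12:13]
pos 14 'b': at 16  → match P4@[14:14]
pos 15 'c': at 17  → match P6@[10:15]
pos 16 'a': at 18 ·f  → match P7@[15:16]
pos 17 'c': at 9 ·f
pos 18 'b': at 10  → match P2@[17:18],P4@[18:18]
pos 19 'b': at 3 ·f  → match P4@[19:19]
pos 20 'b': at 3 ·f  → match P4@[20:20]
pos 21 'c': at 4
pos 22 'a': at 18 ·f  → match P7@[21:22]
pos 23 'b': at 3 ·f  → match P4@[23:23]

Matches: [[0,4],[2,0],[2,1],[3,7],[4,3],[5,3],[6,4],[8,0],[8,1],[9,7],[10,3],[11,3],[13,7],[14,4],[15,6],[16,7],[18,2],[18,4],[19,4],[20,4],[22,7],[23,4]]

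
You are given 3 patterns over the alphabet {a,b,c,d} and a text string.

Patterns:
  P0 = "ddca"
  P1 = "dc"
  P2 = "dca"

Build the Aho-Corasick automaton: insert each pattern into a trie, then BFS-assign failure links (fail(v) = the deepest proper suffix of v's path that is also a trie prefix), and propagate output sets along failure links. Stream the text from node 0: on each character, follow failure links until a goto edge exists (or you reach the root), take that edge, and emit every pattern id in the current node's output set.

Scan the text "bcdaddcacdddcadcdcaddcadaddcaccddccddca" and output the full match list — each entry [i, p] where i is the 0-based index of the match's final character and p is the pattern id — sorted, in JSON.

Build automaton:
Trie (insert patterns):
  0='ε' goto d→1
  1='d' goto c→5 d→2
  2='dd' goto c→3
  3='ddc' goto a→4
  4='ddca' goto ·  [P0 ends]
  5='dc' goto a→6  [P1 ends]
  6='dca' goto ·  [P2 ends]

BFS fail/out derivation:
  n1('d'): parent n0 fail=0; on 'd' 0 → fail=0;  out ∅∪∅=∅
  n2('dd'): parent n1 fail=0; on 'd' 0 → fail=1;  out ∅∪∅=∅
  n5('dc'): parent n1 fail=0; on 'c' 0 → fail=0;  out {1}∪∅={1}
  n3('ddc'): parent n2 fail=1; on 'c' 1 → fail=5;  out ∅∪{1}={1}
  n6('dca'): parent n5 fail=0; on 'a' 0 → fail=0;  out {2}∪∅={2}
  n4('ddca'): parent n3 fail=5; on 'a' 5 → fail=6;  out {0}∪{2}={0,2}

Scan:
[0] read 'b'  n0⇒n0
[1] read 'c'  n0⇒n0
[2] read 'd'  n0⇒n1
[3] read 'a'  n1⇒n0 (fail-walked)
[4] read 'd'  n0⇒n1
[5] read 'd'  n1⇒n2
[6] read 'c'  n2⇒n3  → match P1@[5:6]
[7] read 'a'  n3⇒n4  → match P0@[4:7],P2@[5:7]
[8] read 'c'  n4⇒n0 (fail-walked)
[9] read 'd'  n0⇒n1
[10] read 'd'  n1⇒n2
[11] read 'd'  n2⇒n2 (fail-walked)
[12] read 'c'  n2⇒n3  → match P1@[11:12]
[13] read 'a'  n3⇒n4  → match P0@[10:13],P2@[11:13]
[14] read 'd'  n4⇒n1 (fail-walked)
[15] read 'c'  n1⇒n5  → match P1@[14:15]
[16] read 'd'  n5⇒n1 (fail-walked)
[17] read 'c'  n1⇒n5  → match P1@[16:17]
[18] read 'a'  n5⇒n6  → match P2@[16:18]
[19] read 'd'  n6⇒n1 (fail-walked)
[20] read 'd'  n1⇒n2
[21] read 'c'  n2⇒n3  → match P1@[20:21]
[22] read 'a'  n3⇒n4  → match P0@[19:22],P2@[20:22]
[23] read 'd'  n4⇒n1 (fail-walked)
[24] read 'a'  n1⇒n0 (fail-walked)
[25] read 'd'  n0⇒n1
[26] read 'd'  n1⇒n2
[27] read 'c'  n2⇒n3  → match P1@[26:27]
[28] read 'a'  n3⇒n4  → match P0@[25:28],P2@[26:28]
[29] read 'c'  n4⇒n0 (fail-walked)
[30] read 'c'  n0⇒n0
[31] read 'd'  n0⇒n1
[32] read 'd'  n1⇒n2
[33] read 'c'  n2⇒n3  → match P1@[32:33]
[34] read 'c'  n3⇒n0 (fail-walked)
[35] read 'd'  n0⇒n1
[36] read 'd'  n1⇒n2
[37] read 'c'  n2⇒n3  → match P1@[36:37]
[38] read 'a'  n3⇒n4  → match P0@[35:38],P2@[36:38]

All matches (sorted): [[6,1],[7,0],[7,2],[12,1],[13,0],[13,2],[15,1],[17,1],[18,2],[21,1],[22,0],[22,2],[27,1],[28,0],[28,2],[33,1],[37,1],[38,0],[38,2]]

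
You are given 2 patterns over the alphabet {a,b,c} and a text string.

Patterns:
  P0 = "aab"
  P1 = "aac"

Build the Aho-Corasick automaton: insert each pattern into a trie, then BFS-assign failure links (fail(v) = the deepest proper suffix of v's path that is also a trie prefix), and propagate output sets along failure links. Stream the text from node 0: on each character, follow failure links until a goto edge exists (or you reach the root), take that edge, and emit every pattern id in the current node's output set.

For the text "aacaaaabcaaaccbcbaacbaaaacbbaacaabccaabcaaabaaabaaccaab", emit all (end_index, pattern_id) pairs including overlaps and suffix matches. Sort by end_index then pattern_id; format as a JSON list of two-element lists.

Construct AC machine:
Trie nodes:
  0='ε' goto a→1
  1='a' goto a→2
  2='aa' goto b→3 c→4
  3='aab' goto ·  ←P0
  4='aac' goto ·  ←P1

BFS fail/out derivation:
  fail(1) 'a': from fail(0)=0 chase 'a': 0 ⇒ 0;  out=∅∪out(0)=∅
  fail(2) 'aa': from fail(1)=0 chase 'a': 0 ⇒ 1;  out=∅∪out(1)=∅
  fail(3) 'aab': from fail(2)=1 chase 'b': 1→0 ⇒ 0;  out={0}∪out(0)={0}
  fail(4) 'aac': from fail(2)=1 chase 'c': 1→0 ⇒ 0;  out={1}∪out(0)={1}

Scan:
i=0 'a': node 0→1
i=1 'a': node 1→2
i=2 'c': node 2→4  ** P1@[0:2]
i=3 'a': node 4→1 (via fail)
i=4 'a': node 1→2
i=5 'a': node 2→2 (via fail)
i=6 'a': node 2→2 (via fail)
i=7 'b': node 2→3  ** P0@[5:7]
i=8 'c': node 3→0 (via fail)
i=9 'a': node 0→1
i=10 'a': node 1→2
i=11 'a': node 2→2 (via fail)
i=12 'c': node 2→4  ** P1@[10:12]
i=13 'c': node 4→0 (via fail)
i=14 'b': node 0→0
i=15 'c': node 0→0
i=16 'b': node 0→0
i=17 'a': node 0→1
i=18 'a': node 1→2
i=19 'c': node 2→4  ** P1@[17:19]
i=20 'b': node 4→0 (via fail)
i=21 'a': node 0→1
i=22 'a': node 1→2
i=23 'a': node 2→2 (via fail)
i=24 'a': node 2→2 (via fail)
i=25 'c': node 2→4  ** P1@[23:25]
i=26 'b': node 4→0 (via fail)
i=27 'b': node 0→0
i=28 'a': node 0→1
i=29 'a': node 1→2
i=30 'c': node 2→4  ** P1@[28:30]
i=31 'a': node 4→1 (via fail)
i=32 'a': node 1→2
i=33 'b': node 2→3  ** P0@[31:33]
i=34 'c': node 3→0 (via fail)
i=35 'c': node 0→0
i=36 'a': node 0→1
i=37 'a': node 1→2
i=38 'b': node 2→3  ** P0@[36:38]
i=39 'c': node 3→0 (via fail)
i=40 'a': node 0→1
i=41 'a': node 1→2
i=42 'a': node 2→2 (via fail)
i=43 'b': node 2→3  ** P0@[41:43]
i=44 'a': node 3→1 (via fail)
i=45 'a': node 1→2
i=46 'a': node 2→2 (via fail)
i=47 'b': node 2→3  ** P0@[45:47]
i=48 'a': node 3→1 (via fail)
i=49 'a': node 1→2
i=50 'c': node 2→4  ** P1@[48:50]
i=51 'c': node 4→0 (via fail)
i=52 'a': node 0→1
i=53 'a': node 1→2
i=54 'b': node 2→3  ** P0@[52:54]

Matches: [[2,1],[7,0],[12,1],[19,1],[25,1],[30,1],[33,0],[38,0],[43,0],[47,0],[50,1],[54,0]]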